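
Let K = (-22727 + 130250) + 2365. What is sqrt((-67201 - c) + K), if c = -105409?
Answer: 8*sqrt(2314) ≈ 384.83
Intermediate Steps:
K = 109888 (K = 107523 + 2365 = 109888)
sqrt((-67201 - c) + K) = sqrt((-67201 - 1*(-105409)) + 109888) = sqrt((-67201 + 105409) + 109888) = sqrt(38208 + 109888) = sqrt(148096) = 8*sqrt(2314)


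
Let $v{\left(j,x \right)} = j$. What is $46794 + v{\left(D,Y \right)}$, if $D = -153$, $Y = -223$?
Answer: $46641$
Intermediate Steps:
$46794 + v{\left(D,Y \right)} = 46794 - 153 = 46641$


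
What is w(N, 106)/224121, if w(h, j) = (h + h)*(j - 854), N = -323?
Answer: 483208/224121 ≈ 2.1560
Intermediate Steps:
w(h, j) = 2*h*(-854 + j) (w(h, j) = (2*h)*(-854 + j) = 2*h*(-854 + j))
w(N, 106)/224121 = (2*(-323)*(-854 + 106))/224121 = (2*(-323)*(-748))*(1/224121) = 483208*(1/224121) = 483208/224121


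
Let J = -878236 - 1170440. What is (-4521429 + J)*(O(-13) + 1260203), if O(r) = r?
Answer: -8279580619950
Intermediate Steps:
J = -2048676
(-4521429 + J)*(O(-13) + 1260203) = (-4521429 - 2048676)*(-13 + 1260203) = -6570105*1260190 = -8279580619950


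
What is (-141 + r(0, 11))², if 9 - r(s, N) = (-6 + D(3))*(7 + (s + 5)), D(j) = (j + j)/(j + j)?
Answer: 5184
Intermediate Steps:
D(j) = 1 (D(j) = (2*j)/((2*j)) = (2*j)*(1/(2*j)) = 1)
r(s, N) = 69 + 5*s (r(s, N) = 9 - (-6 + 1)*(7 + (s + 5)) = 9 - (-5)*(7 + (5 + s)) = 9 - (-5)*(12 + s) = 9 - (-60 - 5*s) = 9 + (60 + 5*s) = 69 + 5*s)
(-141 + r(0, 11))² = (-141 + (69 + 5*0))² = (-141 + (69 + 0))² = (-141 + 69)² = (-72)² = 5184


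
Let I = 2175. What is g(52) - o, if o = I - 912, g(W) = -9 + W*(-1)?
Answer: -1324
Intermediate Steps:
g(W) = -9 - W
o = 1263 (o = 2175 - 912 = 1263)
g(52) - o = (-9 - 1*52) - 1*1263 = (-9 - 52) - 1263 = -61 - 1263 = -1324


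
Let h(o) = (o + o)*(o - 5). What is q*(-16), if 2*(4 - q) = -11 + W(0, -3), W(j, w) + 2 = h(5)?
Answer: -168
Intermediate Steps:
h(o) = 2*o*(-5 + o) (h(o) = (2*o)*(-5 + o) = 2*o*(-5 + o))
W(j, w) = -2 (W(j, w) = -2 + 2*5*(-5 + 5) = -2 + 2*5*0 = -2 + 0 = -2)
q = 21/2 (q = 4 - (-11 - 2)/2 = 4 - ½*(-13) = 4 + 13/2 = 21/2 ≈ 10.500)
q*(-16) = (21/2)*(-16) = -168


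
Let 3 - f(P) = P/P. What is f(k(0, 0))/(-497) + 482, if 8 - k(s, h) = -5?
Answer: 239552/497 ≈ 482.00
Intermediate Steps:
k(s, h) = 13 (k(s, h) = 8 - 1*(-5) = 8 + 5 = 13)
f(P) = 2 (f(P) = 3 - P/P = 3 - 1*1 = 3 - 1 = 2)
f(k(0, 0))/(-497) + 482 = 2/(-497) + 482 = 2*(-1/497) + 482 = -2/497 + 482 = 239552/497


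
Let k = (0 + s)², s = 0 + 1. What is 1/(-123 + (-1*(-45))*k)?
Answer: -1/78 ≈ -0.012821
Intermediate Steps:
s = 1
k = 1 (k = (0 + 1)² = 1² = 1)
1/(-123 + (-1*(-45))*k) = 1/(-123 - 1*(-45)*1) = 1/(-123 + 45*1) = 1/(-123 + 45) = 1/(-78) = -1/78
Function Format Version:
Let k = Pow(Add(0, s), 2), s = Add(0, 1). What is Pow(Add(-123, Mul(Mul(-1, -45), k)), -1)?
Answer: Rational(-1, 78) ≈ -0.012821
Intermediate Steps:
s = 1
k = 1 (k = Pow(Add(0, 1), 2) = Pow(1, 2) = 1)
Pow(Add(-123, Mul(Mul(-1, -45), k)), -1) = Pow(Add(-123, Mul(Mul(-1, -45), 1)), -1) = Pow(Add(-123, Mul(45, 1)), -1) = Pow(Add(-123, 45), -1) = Pow(-78, -1) = Rational(-1, 78)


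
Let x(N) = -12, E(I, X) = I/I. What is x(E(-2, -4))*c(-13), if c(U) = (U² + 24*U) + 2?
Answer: 1692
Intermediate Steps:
E(I, X) = 1
c(U) = 2 + U² + 24*U
x(E(-2, -4))*c(-13) = -12*(2 + (-13)² + 24*(-13)) = -12*(2 + 169 - 312) = -12*(-141) = 1692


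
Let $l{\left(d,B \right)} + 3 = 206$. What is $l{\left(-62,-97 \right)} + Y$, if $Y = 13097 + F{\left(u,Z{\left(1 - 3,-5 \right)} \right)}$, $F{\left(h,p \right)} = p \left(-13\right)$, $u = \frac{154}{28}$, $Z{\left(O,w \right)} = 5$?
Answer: $13235$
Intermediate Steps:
$l{\left(d,B \right)} = 203$ ($l{\left(d,B \right)} = -3 + 206 = 203$)
$u = \frac{11}{2}$ ($u = 154 \cdot \frac{1}{28} = \frac{11}{2} \approx 5.5$)
$F{\left(h,p \right)} = - 13 p$
$Y = 13032$ ($Y = 13097 - 65 = 13032$)
$l{\left(-62,-97 \right)} + Y = 203 + 13032 = 13235$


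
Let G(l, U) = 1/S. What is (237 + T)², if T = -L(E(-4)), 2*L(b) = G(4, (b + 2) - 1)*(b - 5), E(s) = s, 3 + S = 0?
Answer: 221841/4 ≈ 55460.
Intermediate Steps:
S = -3 (S = -3 + 0 = -3)
G(l, U) = -⅓ (G(l, U) = 1/(-3) = -⅓)
L(b) = ⅚ - b/6 (L(b) = (-(b - 5)/3)/2 = (-(-5 + b)/3)/2 = (5/3 - b/3)/2 = ⅚ - b/6)
T = -3/2 (T = -(⅚ - ⅙*(-4)) = -(⅚ + ⅔) = -1*3/2 = -3/2 ≈ -1.5000)
(237 + T)² = (237 - 3/2)² = (471/2)² = 221841/4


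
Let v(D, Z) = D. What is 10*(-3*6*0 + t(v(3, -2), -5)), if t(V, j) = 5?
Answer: 50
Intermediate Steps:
10*(-3*6*0 + t(v(3, -2), -5)) = 10*(-3*6*0 + 5) = 10*(-18*0 + 5) = 10*(0 + 5) = 10*5 = 50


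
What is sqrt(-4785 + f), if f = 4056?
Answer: 27*I ≈ 27.0*I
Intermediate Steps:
sqrt(-4785 + f) = sqrt(-4785 + 4056) = sqrt(-729) = 27*I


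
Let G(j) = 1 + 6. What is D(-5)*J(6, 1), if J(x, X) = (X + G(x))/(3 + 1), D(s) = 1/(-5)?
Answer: -⅖ ≈ -0.40000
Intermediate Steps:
G(j) = 7
D(s) = -⅕
J(x, X) = 7/4 + X/4 (J(x, X) = (X + 7)/(3 + 1) = (7 + X)/4 = (7 + X)*(¼) = 7/4 + X/4)
D(-5)*J(6, 1) = -(7/4 + (¼)*1)/5 = -(7/4 + ¼)/5 = -⅕*2 = -⅖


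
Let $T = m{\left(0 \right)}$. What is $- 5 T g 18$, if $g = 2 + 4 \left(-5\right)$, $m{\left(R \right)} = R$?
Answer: $0$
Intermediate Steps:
$T = 0$
$g = -18$ ($g = 2 - 20 = -18$)
$- 5 T g 18 = \left(-5\right) 0 \left(-18\right) 18 = 0 \left(-18\right) 18 = 0 \cdot 18 = 0$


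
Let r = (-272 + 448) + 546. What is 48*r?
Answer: 34656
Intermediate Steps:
r = 722 (r = 176 + 546 = 722)
48*r = 48*722 = 34656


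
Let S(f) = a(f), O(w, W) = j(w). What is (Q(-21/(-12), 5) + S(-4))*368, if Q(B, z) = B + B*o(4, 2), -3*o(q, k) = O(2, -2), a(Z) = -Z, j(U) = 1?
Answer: 5704/3 ≈ 1901.3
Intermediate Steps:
O(w, W) = 1
S(f) = -f
o(q, k) = -1/3 (o(q, k) = -1/3*1 = -1/3)
Q(B, z) = 2*B/3 (Q(B, z) = B + B*(-1/3) = B - B/3 = 2*B/3)
(Q(-21/(-12), 5) + S(-4))*368 = (2*(-21/(-12))/3 - 1*(-4))*368 = (2*(-21*(-1/12))/3 + 4)*368 = ((2/3)*(7/4) + 4)*368 = (7/6 + 4)*368 = (31/6)*368 = 5704/3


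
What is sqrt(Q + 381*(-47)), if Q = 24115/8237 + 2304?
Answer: 14*I*sqrt(5400185437)/8237 ≈ 124.9*I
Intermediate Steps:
Q = 19002163/8237 (Q = 24115*(1/8237) + 2304 = 24115/8237 + 2304 = 19002163/8237 ≈ 2306.9)
sqrt(Q + 381*(-47)) = sqrt(19002163/8237 + 381*(-47)) = sqrt(19002163/8237 - 17907) = sqrt(-128497796/8237) = 14*I*sqrt(5400185437)/8237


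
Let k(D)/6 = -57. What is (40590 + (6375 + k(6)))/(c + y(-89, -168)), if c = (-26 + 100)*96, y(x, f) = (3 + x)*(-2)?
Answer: 46623/7276 ≈ 6.4078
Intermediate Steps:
k(D) = -342 (k(D) = 6*(-57) = -342)
y(x, f) = -6 - 2*x
c = 7104 (c = 74*96 = 7104)
(40590 + (6375 + k(6)))/(c + y(-89, -168)) = (40590 + (6375 - 342))/(7104 + (-6 - 2*(-89))) = (40590 + 6033)/(7104 + (-6 + 178)) = 46623/(7104 + 172) = 46623/7276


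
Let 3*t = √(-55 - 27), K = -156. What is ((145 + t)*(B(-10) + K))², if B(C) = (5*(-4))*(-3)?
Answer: 193682432 + 890880*I*√82 ≈ 1.9368e+8 + 8.0673e+6*I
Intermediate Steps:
t = I*√82/3 (t = √(-55 - 27)/3 = √(-82)/3 = (I*√82)/3 = I*√82/3 ≈ 3.0185*I)
B(C) = 60 (B(C) = -20*(-3) = 60)
((145 + t)*(B(-10) + K))² = ((145 + I*√82/3)*(60 - 156))² = ((145 + I*√82/3)*(-96))² = (-13920 - 32*I*√82)²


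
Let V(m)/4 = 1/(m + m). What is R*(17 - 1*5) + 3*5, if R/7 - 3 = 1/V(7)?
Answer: 561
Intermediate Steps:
V(m) = 2/m (V(m) = 4/(m + m) = 4/((2*m)) = 4*(1/(2*m)) = 2/m)
R = 91/2 (R = 21 + 7/((2/7)) = 21 + 7/((2*(⅐))) = 21 + 7/(2/7) = 21 + 7*(7/2) = 21 + 49/2 = 91/2 ≈ 45.500)
R*(17 - 1*5) + 3*5 = 91*(17 - 1*5)/2 + 3*5 = 91*(17 - 5)/2 + 15 = (91/2)*12 + 15 = 546 + 15 = 561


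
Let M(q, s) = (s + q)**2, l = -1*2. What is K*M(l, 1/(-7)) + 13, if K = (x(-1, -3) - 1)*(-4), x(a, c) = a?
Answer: 2437/49 ≈ 49.735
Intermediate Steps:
l = -2
K = 8 (K = (-1 - 1)*(-4) = -2*(-4) = 8)
M(q, s) = (q + s)**2
K*M(l, 1/(-7)) + 13 = 8*(-2 + 1/(-7))**2 + 13 = 8*(-2 - 1/7)**2 + 13 = 8*(-15/7)**2 + 13 = 8*(225/49) + 13 = 1800/49 + 13 = 2437/49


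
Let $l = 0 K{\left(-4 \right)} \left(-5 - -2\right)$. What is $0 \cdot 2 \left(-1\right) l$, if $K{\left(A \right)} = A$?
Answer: $0$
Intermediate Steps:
$l = 0$ ($l = 0 \left(-4\right) \left(-5 - -2\right) = 0 \left(-5 + 2\right) = 0 \left(-3\right) = 0$)
$0 \cdot 2 \left(-1\right) l = 0 \cdot 2 \left(-1\right) 0 = 0 \left(-1\right) 0 = 0 \cdot 0 = 0$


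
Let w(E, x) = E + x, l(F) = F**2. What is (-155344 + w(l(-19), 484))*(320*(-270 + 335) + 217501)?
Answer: -36817266199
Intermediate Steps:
(-155344 + w(l(-19), 484))*(320*(-270 + 335) + 217501) = (-155344 + ((-19)**2 + 484))*(320*(-270 + 335) + 217501) = (-155344 + (361 + 484))*(320*65 + 217501) = (-155344 + 845)*(20800 + 217501) = -154499*238301 = -36817266199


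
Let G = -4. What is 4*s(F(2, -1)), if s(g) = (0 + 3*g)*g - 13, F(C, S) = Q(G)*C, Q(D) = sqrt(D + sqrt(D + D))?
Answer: -244 + 96*I*sqrt(2) ≈ -244.0 + 135.76*I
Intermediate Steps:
Q(D) = sqrt(D + sqrt(2)*sqrt(D)) (Q(D) = sqrt(D + sqrt(2*D)) = sqrt(D + sqrt(2)*sqrt(D)))
F(C, S) = C*sqrt(-4 + 2*I*sqrt(2)) (F(C, S) = sqrt(-4 + sqrt(2)*sqrt(-4))*C = sqrt(-4 + sqrt(2)*(2*I))*C = sqrt(-4 + 2*I*sqrt(2))*C = C*sqrt(-4 + 2*I*sqrt(2)))
s(g) = -13 + 3*g**2 (s(g) = (3*g)*g - 13 = 3*g**2 - 13 = -13 + 3*g**2)
4*s(F(2, -1)) = 4*(-13 + 3*(2*sqrt(-4 + 2*I*sqrt(2)))**2) = 4*(-13 + 3*(-16 + 8*I*sqrt(2))) = 4*(-13 + (-48 + 24*I*sqrt(2))) = 4*(-61 + 24*I*sqrt(2)) = -244 + 96*I*sqrt(2)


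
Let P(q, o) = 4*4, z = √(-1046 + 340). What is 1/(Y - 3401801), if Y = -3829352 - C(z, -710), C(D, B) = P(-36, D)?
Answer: -1/7231169 ≈ -1.3829e-7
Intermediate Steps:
z = I*√706 (z = √(-706) = I*√706 ≈ 26.571*I)
P(q, o) = 16
C(D, B) = 16
Y = -3829368 (Y = -3829352 - 1*16 = -3829352 - 16 = -3829368)
1/(Y - 3401801) = 1/(-3829368 - 3401801) = 1/(-7231169) = -1/7231169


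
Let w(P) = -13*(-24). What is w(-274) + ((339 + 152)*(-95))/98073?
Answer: 30552131/98073 ≈ 311.52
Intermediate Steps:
w(P) = 312
w(-274) + ((339 + 152)*(-95))/98073 = 312 + ((339 + 152)*(-95))/98073 = 312 + (491*(-95))*(1/98073) = 312 - 46645*1/98073 = 312 - 46645/98073 = 30552131/98073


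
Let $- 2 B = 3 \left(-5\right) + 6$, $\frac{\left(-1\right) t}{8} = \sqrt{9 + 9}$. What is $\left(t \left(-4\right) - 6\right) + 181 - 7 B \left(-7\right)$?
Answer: $\frac{79809}{2} + 96 \sqrt{2} \approx 40040.0$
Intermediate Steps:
$t = - 24 \sqrt{2}$ ($t = - 8 \sqrt{9 + 9} = - 8 \sqrt{18} = - 8 \cdot 3 \sqrt{2} = - 24 \sqrt{2} \approx -33.941$)
$B = \frac{9}{2}$ ($B = - \frac{3 \left(-5\right) + 6}{2} = - \frac{-15 + 6}{2} = \left(- \frac{1}{2}\right) \left(-9\right) = \frac{9}{2} \approx 4.5$)
$\left(t \left(-4\right) - 6\right) + 181 - 7 B \left(-7\right) = \left(- 24 \sqrt{2} \left(-4\right) - 6\right) + 181 \left(-7\right) \frac{9}{2} \left(-7\right) = \left(96 \sqrt{2} - 6\right) + 181 \left(\left(- \frac{63}{2}\right) \left(-7\right)\right) = \left(-6 + 96 \sqrt{2}\right) + 181 \cdot \frac{441}{2} = \left(-6 + 96 \sqrt{2}\right) + \frac{79821}{2} = \frac{79809}{2} + 96 \sqrt{2}$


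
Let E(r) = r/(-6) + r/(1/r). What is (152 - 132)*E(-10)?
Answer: 6100/3 ≈ 2033.3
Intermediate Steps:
E(r) = r² - r/6 (E(r) = r*(-⅙) + r*r = -r/6 + r² = r² - r/6)
(152 - 132)*E(-10) = (152 - 132)*(-10*(-⅙ - 10)) = 20*(-10*(-61/6)) = 20*(305/3) = 6100/3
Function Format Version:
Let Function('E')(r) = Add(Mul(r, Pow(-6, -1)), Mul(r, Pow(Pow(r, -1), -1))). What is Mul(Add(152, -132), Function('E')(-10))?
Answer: Rational(6100, 3) ≈ 2033.3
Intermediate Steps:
Function('E')(r) = Add(Pow(r, 2), Mul(Rational(-1, 6), r)) (Function('E')(r) = Add(Mul(r, Rational(-1, 6)), Mul(r, r)) = Add(Mul(Rational(-1, 6), r), Pow(r, 2)) = Add(Pow(r, 2), Mul(Rational(-1, 6), r)))
Mul(Add(152, -132), Function('E')(-10)) = Mul(Add(152, -132), Mul(-10, Add(Rational(-1, 6), -10))) = Mul(20, Mul(-10, Rational(-61, 6))) = Mul(20, Rational(305, 3)) = Rational(6100, 3)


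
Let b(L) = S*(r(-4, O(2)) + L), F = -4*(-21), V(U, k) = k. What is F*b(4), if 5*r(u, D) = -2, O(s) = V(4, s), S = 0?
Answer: 0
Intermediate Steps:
F = 84
O(s) = s
r(u, D) = -2/5 (r(u, D) = (1/5)*(-2) = -2/5)
b(L) = 0 (b(L) = 0*(-2/5 + L) = 0)
F*b(4) = 84*0 = 0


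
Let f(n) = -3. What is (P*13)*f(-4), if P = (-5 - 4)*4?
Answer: 1404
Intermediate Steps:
P = -36 (P = -9*4 = -36)
(P*13)*f(-4) = -36*13*(-3) = -468*(-3) = 1404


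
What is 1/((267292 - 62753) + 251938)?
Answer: 1/456477 ≈ 2.1907e-6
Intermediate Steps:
1/((267292 - 62753) + 251938) = 1/(204539 + 251938) = 1/456477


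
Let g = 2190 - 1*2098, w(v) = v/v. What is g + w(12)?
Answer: 93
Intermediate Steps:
w(v) = 1
g = 92 (g = 2190 - 2098 = 92)
g + w(12) = 92 + 1 = 93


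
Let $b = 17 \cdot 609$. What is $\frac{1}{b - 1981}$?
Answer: $\frac{1}{8372} \approx 0.00011945$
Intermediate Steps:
$b = 10353$
$\frac{1}{b - 1981} = \frac{1}{10353 - 1981} = \frac{1}{8372}$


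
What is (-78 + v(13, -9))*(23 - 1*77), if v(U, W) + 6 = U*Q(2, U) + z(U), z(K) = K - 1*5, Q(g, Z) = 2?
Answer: 2700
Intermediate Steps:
z(K) = -5 + K (z(K) = K - 5 = -5 + K)
v(U, W) = -11 + 3*U (v(U, W) = -6 + (U*2 + (-5 + U)) = -6 + (2*U + (-5 + U)) = -6 + (-5 + 3*U) = -11 + 3*U)
(-78 + v(13, -9))*(23 - 1*77) = (-78 + (-11 + 3*13))*(23 - 1*77) = (-78 + (-11 + 39))*(23 - 77) = (-78 + 28)*(-54) = -50*(-54) = 2700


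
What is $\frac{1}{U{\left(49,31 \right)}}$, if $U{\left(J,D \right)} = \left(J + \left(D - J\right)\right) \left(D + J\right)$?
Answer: $\frac{1}{2480} \approx 0.00040323$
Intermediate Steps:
$U{\left(J,D \right)} = D \left(D + J\right)$
$\frac{1}{U{\left(49,31 \right)}} = \frac{1}{31 \left(31 + 49\right)} = \frac{1}{31 \cdot 80} = \frac{1}{2480}$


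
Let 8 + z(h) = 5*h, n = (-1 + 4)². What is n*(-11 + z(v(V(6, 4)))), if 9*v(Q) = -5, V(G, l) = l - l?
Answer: -196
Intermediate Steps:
V(G, l) = 0
v(Q) = -5/9 (v(Q) = (⅑)*(-5) = -5/9)
n = 9 (n = 3² = 9)
z(h) = -8 + 5*h
n*(-11 + z(v(V(6, 4)))) = 9*(-11 + (-8 + 5*(-5/9))) = 9*(-11 + (-8 - 25/9)) = 9*(-11 - 97/9) = 9*(-196/9) = -196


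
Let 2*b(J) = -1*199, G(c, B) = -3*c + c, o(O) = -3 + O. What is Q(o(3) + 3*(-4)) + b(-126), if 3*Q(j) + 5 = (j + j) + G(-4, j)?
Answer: -213/2 ≈ -106.50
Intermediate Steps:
G(c, B) = -2*c
b(J) = -199/2 (b(J) = (-1*199)/2 = (½)*(-199) = -199/2)
Q(j) = 1 + 2*j/3 (Q(j) = -5/3 + ((j + j) - 2*(-4))/3 = -5/3 + (2*j + 8)/3 = -5/3 + (8 + 2*j)/3 = -5/3 + (8/3 + 2*j/3) = 1 + 2*j/3)
Q(o(3) + 3*(-4)) + b(-126) = (1 + 2*((-3 + 3) + 3*(-4))/3) - 199/2 = (1 + 2*(0 - 12)/3) - 199/2 = (1 + (⅔)*(-12)) - 199/2 = (1 - 8) - 199/2 = -7 - 199/2 = -213/2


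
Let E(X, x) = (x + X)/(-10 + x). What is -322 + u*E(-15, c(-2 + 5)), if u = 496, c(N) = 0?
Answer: 422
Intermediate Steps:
E(X, x) = (X + x)/(-10 + x)
-322 + u*E(-15, c(-2 + 5)) = -322 + 496*((-15 + 0)/(-10 + 0)) = -322 + 496*(-15/(-10)) = -322 + 496*(-1/10*(-15)) = -322 + 496*(3/2) = -322 + 744 = 422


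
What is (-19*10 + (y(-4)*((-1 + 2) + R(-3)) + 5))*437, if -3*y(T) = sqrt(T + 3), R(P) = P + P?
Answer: -80845 + 2185*I/3 ≈ -80845.0 + 728.33*I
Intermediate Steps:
R(P) = 2*P
y(T) = -sqrt(3 + T)/3 (y(T) = -sqrt(T + 3)/3 = -sqrt(3 + T)/3)
(-19*10 + (y(-4)*((-1 + 2) + R(-3)) + 5))*437 = (-19*10 + ((-sqrt(3 - 4)/3)*((-1 + 2) + 2*(-3)) + 5))*437 = (-190 + ((-I/3)*(1 - 6) + 5))*437 = (-190 + (-I/3*(-5) + 5))*437 = (-190 + (5*I/3 + 5))*437 = (-190 + (5 + 5*I/3))*437 = (-185 + 5*I/3)*437 = -80845 + 2185*I/3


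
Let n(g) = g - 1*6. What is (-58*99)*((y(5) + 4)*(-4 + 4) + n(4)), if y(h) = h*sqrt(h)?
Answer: 11484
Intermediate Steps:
y(h) = h**(3/2)
n(g) = -6 + g (n(g) = g - 6 = -6 + g)
(-58*99)*((y(5) + 4)*(-4 + 4) + n(4)) = (-58*99)*((5**(3/2) + 4)*(-4 + 4) + (-6 + 4)) = -5742*((5*sqrt(5) + 4)*0 - 2) = -5742*((4 + 5*sqrt(5))*0 - 2) = -5742*(0 - 2) = -5742*(-2) = 11484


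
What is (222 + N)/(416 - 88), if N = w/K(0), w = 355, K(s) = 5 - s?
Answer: 293/328 ≈ 0.89329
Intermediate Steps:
N = 71 (N = 355/(5 - 1*0) = 355/(5 + 0) = 355/5 = 355*(⅕) = 71)
(222 + N)/(416 - 88) = (222 + 71)/(416 - 88) = 293/328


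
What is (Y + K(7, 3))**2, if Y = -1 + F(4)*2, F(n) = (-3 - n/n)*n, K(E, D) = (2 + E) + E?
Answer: 289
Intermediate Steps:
K(E, D) = 2 + 2*E
F(n) = -4*n (F(n) = (-3 - 1*1)*n = (-3 - 1)*n = -4*n)
Y = -33 (Y = -1 - 4*4*2 = -1 - 16*2 = -1 - 32 = -33)
(Y + K(7, 3))**2 = (-33 + (2 + 2*7))**2 = (-33 + (2 + 14))**2 = (-33 + 16)**2 = (-17)**2 = 289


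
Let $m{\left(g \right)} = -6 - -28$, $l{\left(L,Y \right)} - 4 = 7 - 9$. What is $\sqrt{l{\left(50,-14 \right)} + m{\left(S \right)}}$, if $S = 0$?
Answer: $2 \sqrt{6} \approx 4.899$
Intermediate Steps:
$l{\left(L,Y \right)} = 2$ ($l{\left(L,Y \right)} = 4 + \left(7 - 9\right) = 4 - 2 = 2$)
$m{\left(g \right)} = 22$ ($m{\left(g \right)} = -6 + 28 = 22$)
$\sqrt{l{\left(50,-14 \right)} + m{\left(S \right)}} = \sqrt{2 + 22} = \sqrt{24} = 2 \sqrt{6}$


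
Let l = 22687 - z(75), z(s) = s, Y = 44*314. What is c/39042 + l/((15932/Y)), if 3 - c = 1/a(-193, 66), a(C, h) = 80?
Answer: 243940188921217/12440342880 ≈ 19609.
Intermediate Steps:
Y = 13816
c = 239/80 (c = 3 - 1/80 = 239/80 ≈ 2.9875)
l = 22612 (l = 22687 - 1*75 = 22687 - 75 = 22612)
c/39042 + l/((15932/Y)) = (239/80)/39042 + 22612/((15932/13816)) = (239/80)*(1/39042) + 22612/((15932*(1/13816))) = 239/3123360 + 22612/(3983/3454) = 239/3123360 + 22612*(3454/3983) = 239/3123360 + 78101848/3983 = 243940188921217/12440342880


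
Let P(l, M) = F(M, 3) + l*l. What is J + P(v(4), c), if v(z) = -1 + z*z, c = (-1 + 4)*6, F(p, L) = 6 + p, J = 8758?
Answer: 9007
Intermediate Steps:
c = 18 (c = 3*6 = 18)
v(z) = -1 + z²
P(l, M) = 6 + M + l² (P(l, M) = (6 + M) + l*l = (6 + M) + l² = 6 + M + l²)
J + P(v(4), c) = 8758 + (6 + 18 + (-1 + 4²)²) = 8758 + (6 + 18 + (-1 + 16)²) = 8758 + (6 + 18 + 15²) = 8758 + (6 + 18 + 225) = 8758 + 249 = 9007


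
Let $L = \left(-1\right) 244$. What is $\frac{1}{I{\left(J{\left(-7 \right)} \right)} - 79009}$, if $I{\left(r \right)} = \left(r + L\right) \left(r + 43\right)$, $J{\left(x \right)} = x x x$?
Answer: $\frac{1}{97091} \approx 1.03 \cdot 10^{-5}$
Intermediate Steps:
$L = -244$
$J{\left(x \right)} = x^{3}$ ($J{\left(x \right)} = x^{2} x = x^{3}$)
$I{\left(r \right)} = \left(-244 + r\right) \left(43 + r\right)$ ($I{\left(r \right)} = \left(r - 244\right) \left(r + 43\right) = \left(-244 + r\right) \left(43 + r\right)$)
$\frac{1}{I{\left(J{\left(-7 \right)} \right)} - 79009} = \frac{1}{\left(-10492 + \left(\left(-7\right)^{3}\right)^{2} - 201 \left(-7\right)^{3}\right) - 79009} = \frac{1}{\left(-10492 + \left(-343\right)^{2} - -68943\right) - 79009} = \frac{1}{\left(-10492 + 117649 + 68943\right) - 79009} = \frac{1}{176100 - 79009} = \frac{1}{97091}$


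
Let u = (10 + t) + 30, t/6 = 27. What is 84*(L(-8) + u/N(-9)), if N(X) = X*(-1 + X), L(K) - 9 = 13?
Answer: 30548/15 ≈ 2036.5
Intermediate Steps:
t = 162 (t = 6*27 = 162)
L(K) = 22 (L(K) = 9 + 13 = 22)
u = 202 (u = (10 + 162) + 30 = 172 + 30 = 202)
84*(L(-8) + u/N(-9)) = 84*(22 + 202/((-9*(-1 - 9)))) = 84*(22 + 202/((-9*(-10)))) = 84*(22 + 202/90) = 84*(22 + 202*(1/90)) = 84*(22 + 101/45) = 84*(1091/45) = 30548/15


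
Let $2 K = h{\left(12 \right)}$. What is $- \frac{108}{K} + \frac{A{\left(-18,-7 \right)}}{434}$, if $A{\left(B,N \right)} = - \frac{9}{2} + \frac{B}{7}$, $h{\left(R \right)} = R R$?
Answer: $- \frac{9213}{6076} \approx -1.5163$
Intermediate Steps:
$h{\left(R \right)} = R^{2}$
$K = 72$ ($K = \frac{12^{2}}{2} = \frac{1}{2} \cdot 144 = 72$)
$A{\left(B,N \right)} = - \frac{9}{2} + \frac{B}{7}$ ($A{\left(B,N \right)} = \left(-9\right) \frac{1}{2} + B \frac{1}{7} = - \frac{9}{2} + \frac{B}{7}$)
$- \frac{108}{K} + \frac{A{\left(-18,-7 \right)}}{434} = - \frac{108}{72} + \frac{- \frac{9}{2} + \frac{1}{7} \left(-18\right)}{434} = \left(-108\right) \frac{1}{72} + \left(- \frac{9}{2} - \frac{18}{7}\right) \frac{1}{434} = - \frac{3}{2} - \frac{99}{6076} = - \frac{9213}{6076}$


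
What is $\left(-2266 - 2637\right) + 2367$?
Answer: $-2536$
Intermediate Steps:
$\left(-2266 - 2637\right) + 2367 = -4903 + 2367 = -2536$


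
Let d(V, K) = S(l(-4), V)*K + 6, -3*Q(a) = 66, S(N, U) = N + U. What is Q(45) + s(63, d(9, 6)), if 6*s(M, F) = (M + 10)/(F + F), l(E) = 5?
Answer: -23687/1080 ≈ -21.932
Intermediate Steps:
Q(a) = -22 (Q(a) = -⅓*66 = -22)
d(V, K) = 6 + K*(5 + V) (d(V, K) = (5 + V)*K + 6 = K*(5 + V) + 6 = 6 + K*(5 + V))
s(M, F) = (10 + M)/(12*F) (s(M, F) = ((M + 10)/(F + F))/6 = ((10 + M)/((2*F)))/6 = ((10 + M)*(1/(2*F)))/6 = ((10 + M)/(2*F))/6 = (10 + M)/(12*F))
Q(45) + s(63, d(9, 6)) = -22 + (10 + 63)/(12*(6 + 6*(5 + 9))) = -22 + (1/12)*73/(6 + 6*14) = -22 + (1/12)*73/(6 + 84) = -22 + (1/12)*73/90 = -22 + (1/12)*(1/90)*73 = -22 + 73/1080 = -23687/1080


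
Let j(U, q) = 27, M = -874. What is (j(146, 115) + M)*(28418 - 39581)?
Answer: 9455061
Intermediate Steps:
(j(146, 115) + M)*(28418 - 39581) = (27 - 874)*(28418 - 39581) = -847*(-11163) = 9455061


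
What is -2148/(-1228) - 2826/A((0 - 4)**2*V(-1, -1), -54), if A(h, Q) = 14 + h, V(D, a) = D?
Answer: 434328/307 ≈ 1414.8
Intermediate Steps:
-2148/(-1228) - 2826/A((0 - 4)**2*V(-1, -1), -54) = -2148/(-1228) - 2826/(14 + (0 - 4)**2*(-1)) = -2148*(-1/1228) - 2826/(14 + (-4)**2*(-1)) = 537/307 - 2826/(14 + 16*(-1)) = 537/307 - 2826/(14 - 16) = 537/307 - 2826/(-2) = 537/307 - 2826*(-1/2) = 537/307 + 1413 = 434328/307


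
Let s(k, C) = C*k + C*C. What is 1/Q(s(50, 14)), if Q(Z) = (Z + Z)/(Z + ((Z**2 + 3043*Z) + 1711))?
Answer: 3531951/1792 ≈ 1971.0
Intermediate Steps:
s(k, C) = C**2 + C*k (s(k, C) = C*k + C**2 = C**2 + C*k)
Q(Z) = 2*Z/(1711 + Z**2 + 3044*Z) (Q(Z) = (2*Z)/(Z + (1711 + Z**2 + 3043*Z)) = (2*Z)/(1711 + Z**2 + 3044*Z) = 2*Z/(1711 + Z**2 + 3044*Z))
1/Q(s(50, 14)) = 1/(2*(14*(14 + 50))/(1711 + (14*(14 + 50))**2 + 3044*(14*(14 + 50)))) = 1/(2*(14*64)/(1711 + (14*64)**2 + 3044*(14*64))) = 1/(2*896/(1711 + 896**2 + 3044*896)) = 1/(2*896/(1711 + 802816 + 2727424)) = 1/(2*896/3531951) = 1/(2*896*(1/3531951)) = 1/(1792/3531951) = 3531951/1792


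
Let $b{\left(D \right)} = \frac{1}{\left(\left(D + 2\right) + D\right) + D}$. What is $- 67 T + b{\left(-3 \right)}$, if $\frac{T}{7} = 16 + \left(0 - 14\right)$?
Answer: $- \frac{6567}{7} \approx -938.14$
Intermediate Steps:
$T = 14$ ($T = 7 \left(16 + \left(0 - 14\right)\right) = 7 \left(16 - 14\right) = 7 \cdot 2 = 14$)
$b{\left(D \right)} = \frac{1}{2 + 3 D}$ ($b{\left(D \right)} = \frac{1}{\left(\left(2 + D\right) + D\right) + D} = \frac{1}{\left(2 + 2 D\right) + D} = \frac{1}{2 + 3 D}$)
$- 67 T + b{\left(-3 \right)} = \left(-67\right) 14 + \frac{1}{2 + 3 \left(-3\right)} = -938 + \frac{1}{2 - 9} = -938 + \frac{1}{-7} = -938 - \frac{1}{7} = - \frac{6567}{7}$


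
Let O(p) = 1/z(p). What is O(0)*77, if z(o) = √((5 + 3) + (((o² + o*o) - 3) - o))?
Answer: 77*√5/5 ≈ 34.435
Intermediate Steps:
z(o) = √(5 - o + 2*o²) (z(o) = √(8 + (((o² + o²) - 3) - o)) = √(8 + ((2*o² - 3) - o)) = √(8 + ((-3 + 2*o²) - o)) = √(8 + (-3 - o + 2*o²)) = √(5 - o + 2*o²))
O(p) = (5 - p + 2*p²)^(-½) (O(p) = 1/(√(5 - p + 2*p²)) = (5 - p + 2*p²)^(-½))
O(0)*77 = 77/√(5 - 1*0 + 2*0²) = 77/√(5 + 0 + 2*0) = 77/√(5 + 0 + 0) = 77/√5 = (√5/5)*77 = 77*√5/5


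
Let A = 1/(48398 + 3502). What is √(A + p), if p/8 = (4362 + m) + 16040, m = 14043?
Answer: √7422511716519/5190 ≈ 524.94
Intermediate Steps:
p = 275560 (p = 8*((4362 + 14043) + 16040) = 8*(18405 + 16040) = 8*34445 = 275560)
A = 1/51900 ≈ 1.9268e-5
√(A + p) = √(1/51900 + 275560) = √(14301564001/51900) = √7422511716519/5190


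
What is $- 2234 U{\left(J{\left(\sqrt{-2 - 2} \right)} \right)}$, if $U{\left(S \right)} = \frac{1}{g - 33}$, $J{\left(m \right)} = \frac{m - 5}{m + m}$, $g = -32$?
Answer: $\frac{2234}{65} \approx 34.369$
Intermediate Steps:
$J{\left(m \right)} = \frac{-5 + m}{2 m}$
$U{\left(S \right)} = - \frac{1}{65}$ ($U{\left(S \right)} = \frac{1}{-32 - 33} = \frac{1}{-65} = - \frac{1}{65}$)
$- 2234 U{\left(J{\left(\sqrt{-2 - 2} \right)} \right)} = \left(-2234\right) \left(- \frac{1}{65}\right) = \frac{2234}{65}$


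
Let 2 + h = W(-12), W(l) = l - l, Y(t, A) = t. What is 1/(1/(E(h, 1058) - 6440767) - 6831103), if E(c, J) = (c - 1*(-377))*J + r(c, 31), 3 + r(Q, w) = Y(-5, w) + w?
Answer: -6043994/41287145545383 ≈ -1.4639e-7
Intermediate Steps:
r(Q, w) = -8 + w (r(Q, w) = -3 + (-5 + w) = -8 + w)
W(l) = 0
h = -2 (h = -2 + 0 = -2)
E(c, J) = 23 + J*(377 + c) (E(c, J) = (c - 1*(-377))*J + (-8 + 31) = (c + 377)*J + 23 = (377 + c)*J + 23 = J*(377 + c) + 23 = 23 + J*(377 + c))
1/(1/(E(h, 1058) - 6440767) - 6831103) = 1/(1/((23 + 377*1058 + 1058*(-2)) - 6440767) - 6831103) = 1/(1/((23 + 398866 - 2116) - 6440767) - 6831103) = 1/(1/(396773 - 6440767) - 6831103) = 1/(1/(-6043994) - 6831103) = 1/(-1/6043994 - 6831103) = 1/(-41287145545383/6043994) = -6043994/41287145545383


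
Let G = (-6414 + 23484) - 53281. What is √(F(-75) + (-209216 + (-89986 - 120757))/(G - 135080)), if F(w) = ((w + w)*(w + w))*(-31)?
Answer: I*√20465001224800431/171291 ≈ 835.16*I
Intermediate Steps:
F(w) = -124*w² (F(w) = ((2*w)*(2*w))*(-31) = (4*w²)*(-31) = -124*w²)
G = -36211 (G = 17070 - 53281 = -36211)
√(F(-75) + (-209216 + (-89986 - 120757))/(G - 135080)) = √(-124*(-75)² + (-209216 + (-89986 - 120757))/(-36211 - 135080)) = √(-124*5625 + (-209216 - 210743)/(-171291)) = √(-697500 - 419959*(-1/171291)) = √(-697500 + 419959/171291) = √(-119475052541/171291) = I*√20465001224800431/171291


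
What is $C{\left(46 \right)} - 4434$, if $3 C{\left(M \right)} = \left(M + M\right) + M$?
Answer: $-4388$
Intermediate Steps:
$C{\left(M \right)} = M$ ($C{\left(M \right)} = \frac{\left(M + M\right) + M}{3} = \frac{2 M + M}{3} = \frac{3 M}{3} = M$)
$C{\left(46 \right)} - 4434 = 46 - 4434 = -4388$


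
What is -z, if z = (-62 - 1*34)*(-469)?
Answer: -45024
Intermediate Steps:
z = 45024 (z = (-62 - 34)*(-469) = -96*(-469) = 45024)
-z = -1*45024 = -45024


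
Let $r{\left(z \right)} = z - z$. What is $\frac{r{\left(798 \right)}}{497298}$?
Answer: $0$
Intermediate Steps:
$r{\left(z \right)} = 0$
$\frac{r{\left(798 \right)}}{497298} = \frac{0}{497298} = 0 \cdot \frac{1}{497298} = 0$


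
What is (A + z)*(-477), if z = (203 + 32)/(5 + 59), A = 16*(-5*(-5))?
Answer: -12323295/64 ≈ -1.9255e+5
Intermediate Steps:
A = 400 (A = 16*25 = 400)
z = 235/64 ≈ 3.6719
(A + z)*(-477) = (400 + 235/64)*(-477) = (25835/64)*(-477) = -12323295/64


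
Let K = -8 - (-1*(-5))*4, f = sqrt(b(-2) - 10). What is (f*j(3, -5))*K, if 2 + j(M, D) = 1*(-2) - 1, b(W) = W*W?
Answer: 140*I*sqrt(6) ≈ 342.93*I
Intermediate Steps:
b(W) = W**2
j(M, D) = -5 (j(M, D) = -2 + (1*(-2) - 1) = -2 + (-2 - 1) = -2 - 3 = -5)
f = I*sqrt(6) (f = sqrt((-2)**2 - 10) = sqrt(4 - 10) = sqrt(-6) = I*sqrt(6) ≈ 2.4495*I)
K = -28 (K = -8 - 5*4 = -8 - 1*20 = -8 - 20 = -28)
(f*j(3, -5))*K = ((I*sqrt(6))*(-5))*(-28) = -5*I*sqrt(6)*(-28) = 140*I*sqrt(6)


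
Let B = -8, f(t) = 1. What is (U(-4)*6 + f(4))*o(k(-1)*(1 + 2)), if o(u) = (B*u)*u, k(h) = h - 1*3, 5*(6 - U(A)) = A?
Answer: -240768/5 ≈ -48154.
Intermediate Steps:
U(A) = 6 - A/5
k(h) = -3 + h (k(h) = h - 3 = -3 + h)
o(u) = -8*u² (o(u) = (-8*u)*u = -8*u²)
(U(-4)*6 + f(4))*o(k(-1)*(1 + 2)) = ((6 - ⅕*(-4))*6 + 1)*(-8*(1 + 2)²*(-3 - 1)²) = ((6 + ⅘)*6 + 1)*(-8*(-4*3)²) = ((34/5)*6 + 1)*(-8*(-12)²) = (204/5 + 1)*(-8*144) = (209/5)*(-1152) = -240768/5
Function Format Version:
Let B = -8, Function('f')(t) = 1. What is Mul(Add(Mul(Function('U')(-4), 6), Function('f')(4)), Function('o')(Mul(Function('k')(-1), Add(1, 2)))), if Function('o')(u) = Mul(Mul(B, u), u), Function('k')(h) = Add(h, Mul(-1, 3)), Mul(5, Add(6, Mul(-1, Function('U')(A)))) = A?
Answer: Rational(-240768, 5) ≈ -48154.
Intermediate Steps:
Function('U')(A) = Add(6, Mul(Rational(-1, 5), A))
Function('k')(h) = Add(-3, h) (Function('k')(h) = Add(h, -3) = Add(-3, h))
Function('o')(u) = Mul(-8, Pow(u, 2)) (Function('o')(u) = Mul(Mul(-8, u), u) = Mul(-8, Pow(u, 2)))
Mul(Add(Mul(Function('U')(-4), 6), Function('f')(4)), Function('o')(Mul(Function('k')(-1), Add(1, 2)))) = Mul(Add(Mul(Add(6, Mul(Rational(-1, 5), -4)), 6), 1), Mul(-8, Pow(Mul(Add(-3, -1), Add(1, 2)), 2))) = Mul(Add(Mul(Add(6, Rational(4, 5)), 6), 1), Mul(-8, Pow(Mul(-4, 3), 2))) = Mul(Add(Mul(Rational(34, 5), 6), 1), Mul(-8, Pow(-12, 2))) = Mul(Add(Rational(204, 5), 1), Mul(-8, 144)) = Mul(Rational(209, 5), -1152) = Rational(-240768, 5)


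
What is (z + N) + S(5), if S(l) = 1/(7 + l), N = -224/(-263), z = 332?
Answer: 1050743/3156 ≈ 332.94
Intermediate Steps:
N = 224/263 (N = -224*(-1/263) = 224/263 ≈ 0.85171)
(z + N) + S(5) = (332 + 224/263) + 1/(7 + 5) = 87540/263 + 1/12 = 1050743/3156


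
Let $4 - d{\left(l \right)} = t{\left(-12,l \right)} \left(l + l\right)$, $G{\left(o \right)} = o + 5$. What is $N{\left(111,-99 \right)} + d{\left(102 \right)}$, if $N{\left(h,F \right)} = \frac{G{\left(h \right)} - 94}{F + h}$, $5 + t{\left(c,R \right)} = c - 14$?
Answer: $\frac{37979}{6} \approx 6329.8$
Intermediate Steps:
$t{\left(c,R \right)} = -19 + c$ ($t{\left(c,R \right)} = -5 + \left(c - 14\right) = -5 + \left(-14 + c\right) = -19 + c$)
$G{\left(o \right)} = 5 + o$
$N{\left(h,F \right)} = \frac{-89 + h}{F + h}$ ($N{\left(h,F \right)} = \frac{\left(5 + h\right) - 94}{F + h} = \frac{-89 + h}{F + h}$)
$d{\left(l \right)} = 4 + 62 l$ ($d{\left(l \right)} = 4 - \left(-19 - 12\right) \left(l + l\right) = 4 - - 31 \cdot 2 l = 4 - - 62 l = 4 + 62 l$)
$N{\left(111,-99 \right)} + d{\left(102 \right)} = \frac{-89 + 111}{-99 + 111} + \left(4 + 62 \cdot 102\right) = \frac{1}{12} \cdot 22 + \left(4 + 6324\right) = \frac{1}{12} \cdot 22 + 6328 = \frac{11}{6} + 6328 = \frac{37979}{6}$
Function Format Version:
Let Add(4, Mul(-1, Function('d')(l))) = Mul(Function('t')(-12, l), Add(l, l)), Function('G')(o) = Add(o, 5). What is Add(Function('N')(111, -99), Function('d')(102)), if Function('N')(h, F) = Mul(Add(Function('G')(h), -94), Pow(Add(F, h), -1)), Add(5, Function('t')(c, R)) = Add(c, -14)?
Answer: Rational(37979, 6) ≈ 6329.8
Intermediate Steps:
Function('t')(c, R) = Add(-19, c) (Function('t')(c, R) = Add(-5, Add(c, -14)) = Add(-5, Add(-14, c)) = Add(-19, c))
Function('G')(o) = Add(5, o)
Function('N')(h, F) = Mul(Pow(Add(F, h), -1), Add(-89, h)) (Function('N')(h, F) = Mul(Add(Add(5, h), -94), Pow(Add(F, h), -1)) = Mul(Add(-89, h), Pow(Add(F, h), -1)) = Mul(Pow(Add(F, h), -1), Add(-89, h)))
Function('d')(l) = Add(4, Mul(62, l)) (Function('d')(l) = Add(4, Mul(-1, Mul(Add(-19, -12), Add(l, l)))) = Add(4, Mul(-1, Mul(-31, Mul(2, l)))) = Add(4, Mul(-1, Mul(-62, l))) = Add(4, Mul(62, l)))
Add(Function('N')(111, -99), Function('d')(102)) = Add(Mul(Pow(Add(-99, 111), -1), Add(-89, 111)), Add(4, Mul(62, 102))) = Add(Mul(Pow(12, -1), 22), Add(4, 6324)) = Add(Mul(Rational(1, 12), 22), 6328) = Add(Rational(11, 6), 6328) = Rational(37979, 6)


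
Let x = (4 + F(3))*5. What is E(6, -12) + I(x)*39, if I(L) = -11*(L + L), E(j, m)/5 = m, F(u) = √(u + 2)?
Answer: -17220 - 4290*√5 ≈ -26813.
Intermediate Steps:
F(u) = √(2 + u)
E(j, m) = 5*m
x = 20 + 5*√5 (x = (4 + √(2 + 3))*5 = (4 + √5)*5 = 20 + 5*√5 ≈ 31.180)
I(L) = -22*L
E(6, -12) + I(x)*39 = 5*(-12) - 22*(20 + 5*√5)*39 = -60 + (-440 - 110*√5)*39 = -60 + (-17160 - 4290*√5) = -17220 - 4290*√5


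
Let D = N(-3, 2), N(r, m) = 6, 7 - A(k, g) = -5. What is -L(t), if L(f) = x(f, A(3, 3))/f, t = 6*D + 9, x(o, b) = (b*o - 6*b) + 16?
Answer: -484/45 ≈ -10.756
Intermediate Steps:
A(k, g) = 12 (A(k, g) = 7 - 1*(-5) = 7 + 5 = 12)
x(o, b) = 16 - 6*b + b*o (x(o, b) = (-6*b + b*o) + 16 = 16 - 6*b + b*o)
D = 6
t = 45 (t = 6*6 + 9 = 36 + 9 = 45)
L(f) = (-56 + 12*f)/f (L(f) = (16 - 6*12 + 12*f)/f = (16 - 72 + 12*f)/f = (-56 + 12*f)/f)
-L(t) = -(12 - 56/45) = -1*484/45 = -484/45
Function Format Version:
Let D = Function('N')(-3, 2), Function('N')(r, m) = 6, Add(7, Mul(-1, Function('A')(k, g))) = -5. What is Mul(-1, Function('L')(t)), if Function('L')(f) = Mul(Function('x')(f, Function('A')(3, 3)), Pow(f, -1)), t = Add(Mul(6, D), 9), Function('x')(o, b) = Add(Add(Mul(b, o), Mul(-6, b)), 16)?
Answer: Rational(-484, 45) ≈ -10.756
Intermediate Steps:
Function('A')(k, g) = 12 (Function('A')(k, g) = Add(7, Mul(-1, -5)) = Add(7, 5) = 12)
Function('x')(o, b) = Add(16, Mul(-6, b), Mul(b, o)) (Function('x')(o, b) = Add(Add(Mul(-6, b), Mul(b, o)), 16) = Add(16, Mul(-6, b), Mul(b, o)))
D = 6
t = 45 (t = Add(Mul(6, 6), 9) = Add(36, 9) = 45)
Function('L')(f) = Mul(Pow(f, -1), Add(-56, Mul(12, f))) (Function('L')(f) = Mul(Add(16, Mul(-6, 12), Mul(12, f)), Pow(f, -1)) = Mul(Add(16, -72, Mul(12, f)), Pow(f, -1)) = Mul(Add(-56, Mul(12, f)), Pow(f, -1)) = Mul(Pow(f, -1), Add(-56, Mul(12, f))))
Mul(-1, Function('L')(t)) = Mul(-1, Add(12, Mul(-56, Pow(45, -1)))) = Mul(-1, Add(12, Mul(-56, Rational(1, 45)))) = Mul(-1, Add(12, Rational(-56, 45))) = Mul(-1, Rational(484, 45)) = Rational(-484, 45)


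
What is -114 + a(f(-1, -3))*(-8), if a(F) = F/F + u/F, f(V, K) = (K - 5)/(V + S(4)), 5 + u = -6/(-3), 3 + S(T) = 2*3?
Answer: -128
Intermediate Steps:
S(T) = 3 (S(T) = -3 + 2*3 = -3 + 6 = 3)
u = -3 (u = -5 - 6/(-3) = -5 - 6*(-⅓) = -5 + 2 = -3)
f(V, K) = (-5 + K)/(3 + V) (f(V, K) = (K - 5)/(V + 3) = (-5 + K)/(3 + V))
a(F) = 1 - 3/F (a(F) = F/F - 3/F = 1 - 3/F)
-114 + a(f(-1, -3))*(-8) = -114 + ((-3 + (-5 - 3)/(3 - 1))/(((-5 - 3)/(3 - 1))))*(-8) = -114 + ((-3 - 8/2)/((-8/2)))*(-8) = -114 + ((-3 + (½)*(-8))/(((½)*(-8))))*(-8) = -114 + ((-3 - 4)/(-4))*(-8) = -114 - ¼*(-7)*(-8) = -114 + (7/4)*(-8) = -114 - 14 = -128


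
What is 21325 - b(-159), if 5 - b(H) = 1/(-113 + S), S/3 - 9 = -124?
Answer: 9764559/458 ≈ 21320.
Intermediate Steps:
S = -345 (S = 27 + 3*(-124) = 27 - 372 = -345)
b(H) = 2291/458 (b(H) = 5 - 1/(-113 - 345) = 5 - 1/(-458) = 5 - 1*(-1/458) = 5 + 1/458 = 2291/458)
21325 - b(-159) = 21325 - 1*2291/458 = 21325 - 2291/458 = 9764559/458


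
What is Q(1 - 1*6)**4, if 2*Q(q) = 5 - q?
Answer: 625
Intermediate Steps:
Q(q) = 5/2 - q/2 (Q(q) = (5 - q)/2 = 5/2 - q/2)
Q(1 - 1*6)**4 = (5/2 - (1 - 1*6)/2)**4 = (5/2 - (1 - 6)/2)**4 = (5/2 - 1/2*(-5))**4 = (5/2 + 5/2)**4 = 5**4 = 625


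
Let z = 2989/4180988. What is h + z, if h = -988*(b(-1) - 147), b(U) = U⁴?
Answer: 86157022859/597284 ≈ 1.4425e+5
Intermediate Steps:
z = 427/597284 (z = 2989*(1/4180988) = 427/597284 ≈ 0.00071490)
h = 144248 (h = -988*((-1)⁴ - 147) = -988*(1 - 147) = -988*(-146) = 144248)
h + z = 144248 + 427/597284 = 86157022859/597284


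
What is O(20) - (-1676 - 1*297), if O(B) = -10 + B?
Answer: 1983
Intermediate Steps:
O(20) - (-1676 - 1*297) = (-10 + 20) - (-1676 - 1*297) = 10 - (-1676 - 297) = 10 - 1*(-1973) = 10 + 1973 = 1983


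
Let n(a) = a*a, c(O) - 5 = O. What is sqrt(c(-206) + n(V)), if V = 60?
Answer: sqrt(3399) ≈ 58.301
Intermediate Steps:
c(O) = 5 + O
n(a) = a**2
sqrt(c(-206) + n(V)) = sqrt((5 - 206) + 60**2) = sqrt(-201 + 3600) = sqrt(3399)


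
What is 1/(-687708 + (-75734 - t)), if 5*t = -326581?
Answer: -5/3490629 ≈ -1.4324e-6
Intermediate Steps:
t = -326581/5 (t = (1/5)*(-326581) = -326581/5 ≈ -65316.)
1/(-687708 + (-75734 - t)) = 1/(-687708 + (-75734 - 1*(-326581/5))) = 1/(-687708 + (-75734 + 326581/5)) = 1/(-687708 - 52089/5) = 1/(-3490629/5) = -5/3490629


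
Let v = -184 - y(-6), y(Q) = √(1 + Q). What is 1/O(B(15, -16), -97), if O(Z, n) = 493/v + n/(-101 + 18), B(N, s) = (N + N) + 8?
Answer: -352300057/532318086 - 3396277*I*√5/532318086 ≈ -0.66182 - 0.014266*I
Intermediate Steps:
B(N, s) = 8 + 2*N (B(N, s) = 2*N + 8 = 8 + 2*N)
v = -184 - I*√5 (v = -184 - √(1 - 6) = -184 - √(-5) = -184 - I*√5 ≈ -184.0 - 2.2361*I)
O(Z, n) = 493/(-184 - I*√5) - n/83 (O(Z, n) = 493/(-184 - I*√5) + n/(-101 + 18) = 493/(-184 - I*√5) + n/(-83) = 493/(-184 - I*√5) + n*(-1/83) = 493/(-184 - I*√5) - n/83)
1/O(B(15, -16), -97) = 1/(-90712/33861 - 1/83*(-97) + 493*I*√5/33861) = 1/(-90712/33861 + 97/83 + 493*I*√5/33861) = 1/(-4244579/2810463 + 493*I*√5/33861)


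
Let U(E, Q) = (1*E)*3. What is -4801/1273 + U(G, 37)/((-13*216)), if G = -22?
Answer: -2232865/595764 ≈ -3.7479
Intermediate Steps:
U(E, Q) = 3*E (U(E, Q) = E*3 = 3*E)
-4801/1273 + U(G, 37)/((-13*216)) = -4801/1273 + (3*(-22))/((-13*216)) = -4801*1/1273 - 66/(-2808) = -4801/1273 - 66*(-1/2808) = -4801/1273 + 11/468 = -2232865/595764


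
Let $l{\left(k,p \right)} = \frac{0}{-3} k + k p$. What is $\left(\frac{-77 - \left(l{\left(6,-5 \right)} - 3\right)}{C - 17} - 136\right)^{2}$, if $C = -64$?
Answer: $\frac{120384784}{6561} \approx 18349.0$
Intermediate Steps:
$l{\left(k,p \right)} = k p$ ($l{\left(k,p \right)} = 0 \left(- \frac{1}{3}\right) k + k p = 0 k + k p = 0 + k p = k p$)
$\left(\frac{-77 - \left(l{\left(6,-5 \right)} - 3\right)}{C - 17} - 136\right)^{2} = \left(\frac{-77 - \left(6 \left(-5\right) - 3\right)}{-64 - 17} - 136\right)^{2} = \left(\frac{-77 - \left(-30 - 3\right)}{-81} - 136\right)^{2} = \left(\left(-77 - -33\right) \left(- \frac{1}{81}\right) - 136\right)^{2} = \left(\left(-77 + 33\right) \left(- \frac{1}{81}\right) - 136\right)^{2} = \left(\left(-44\right) \left(- \frac{1}{81}\right) - 136\right)^{2} = \left(\frac{44}{81} - 136\right)^{2} = \left(- \frac{10972}{81}\right)^{2} = \frac{120384784}{6561}$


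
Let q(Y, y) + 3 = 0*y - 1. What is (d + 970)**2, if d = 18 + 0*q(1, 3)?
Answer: 976144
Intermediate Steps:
q(Y, y) = -4 (q(Y, y) = -3 + (0*y - 1) = -3 + (0 - 1) = -3 - 1 = -4)
d = 18 (d = 18 + 0*(-4) = 18 + 0 = 18)
(d + 970)**2 = (18 + 970)**2 = 988**2 = 976144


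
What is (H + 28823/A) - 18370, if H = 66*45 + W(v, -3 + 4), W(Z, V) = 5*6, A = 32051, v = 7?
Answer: -492595047/32051 ≈ -15369.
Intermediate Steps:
W(Z, V) = 30
H = 3000 (H = 66*45 + 30 = 2970 + 30 = 3000)
(H + 28823/A) - 18370 = (3000 + 28823/32051) - 18370 = 96181823/32051 - 18370 = -492595047/32051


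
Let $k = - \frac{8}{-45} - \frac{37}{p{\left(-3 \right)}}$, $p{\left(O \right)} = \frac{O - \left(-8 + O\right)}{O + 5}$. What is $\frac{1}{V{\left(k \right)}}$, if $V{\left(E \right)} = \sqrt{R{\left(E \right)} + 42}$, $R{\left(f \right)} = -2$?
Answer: $\frac{\sqrt{10}}{20} \approx 0.15811$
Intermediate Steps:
$p{\left(O \right)} = \frac{8}{5 + O}$
$k = - \frac{1633}{180}$ ($k = - \frac{8}{-45} - \frac{37}{8 \frac{1}{5 - 3}} = \left(-8\right) \left(- \frac{1}{45}\right) - \frac{37}{8 \cdot \frac{1}{2}} = \frac{8}{45} - \frac{37}{8 \cdot \frac{1}{2}} = \frac{8}{45} - \frac{37}{4} = - \frac{1633}{180} \approx -9.0722$)
$V{\left(E \right)} = 2 \sqrt{10}$ ($V{\left(E \right)} = \sqrt{-2 + 42} = \sqrt{40} = 2 \sqrt{10}$)
$\frac{1}{V{\left(k \right)}} = \frac{1}{2 \sqrt{10}} = \frac{\sqrt{10}}{20}$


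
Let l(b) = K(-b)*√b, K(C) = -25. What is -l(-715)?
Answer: 25*I*√715 ≈ 668.49*I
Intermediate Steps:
l(b) = -25*√b
-l(-715) = -(-25)*√(-715) = -(-25)*I*√715 = 25*I*√715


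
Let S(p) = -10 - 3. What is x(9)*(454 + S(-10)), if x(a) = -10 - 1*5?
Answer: -6615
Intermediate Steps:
x(a) = -15 (x(a) = -10 - 5 = -15)
S(p) = -13
x(9)*(454 + S(-10)) = -15*(454 - 13) = -15*441 = -6615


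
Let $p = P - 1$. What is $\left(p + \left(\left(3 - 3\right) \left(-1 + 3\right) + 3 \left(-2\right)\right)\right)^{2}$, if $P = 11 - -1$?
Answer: $25$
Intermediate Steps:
$P = 12$ ($P = 11 + 1 = 12$)
$p = 11$ ($p = 12 - 1 = 11$)
$\left(p + \left(\left(3 - 3\right) \left(-1 + 3\right) + 3 \left(-2\right)\right)\right)^{2} = \left(11 + \left(\left(3 - 3\right) \left(-1 + 3\right) + 3 \left(-2\right)\right)\right)^{2} = \left(11 + \left(0 \cdot 2 - 6\right)\right)^{2} = \left(11 + \left(0 - 6\right)\right)^{2} = \left(11 - 6\right)^{2} = 5^{2} = 25$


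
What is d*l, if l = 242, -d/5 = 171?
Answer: -206910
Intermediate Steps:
d = -855 (d = -5*171 = -855)
d*l = -855*242 = -206910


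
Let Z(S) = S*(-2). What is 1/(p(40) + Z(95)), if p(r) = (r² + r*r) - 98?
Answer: 1/2912 ≈ 0.00034341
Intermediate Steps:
Z(S) = -2*S
p(r) = -98 + 2*r² (p(r) = (r² + r²) - 98 = 2*r² - 98 = -98 + 2*r²)
1/(p(40) + Z(95)) = 1/((-98 + 2*40²) - 2*95) = 1/((-98 + 2*1600) - 190) = 1/((-98 + 3200) - 190) = 1/(3102 - 190) = 1/2912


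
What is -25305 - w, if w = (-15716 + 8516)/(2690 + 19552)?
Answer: -93804435/3707 ≈ -25305.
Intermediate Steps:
w = -1200/3707 (w = -7200/22242 = -7200*1/22242 = -1200/3707 ≈ -0.32371)
-25305 - w = -25305 - 1*(-1200/3707) = -25305 + 1200/3707 = -93804435/3707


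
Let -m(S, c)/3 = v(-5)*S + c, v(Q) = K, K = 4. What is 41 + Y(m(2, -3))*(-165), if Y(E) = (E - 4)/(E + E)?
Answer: -127/2 ≈ -63.500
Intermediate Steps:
v(Q) = 4
m(S, c) = -12*S - 3*c (m(S, c) = -3*(4*S + c) = -3*(c + 4*S) = -12*S - 3*c)
Y(E) = (-4 + E)/(2*E) (Y(E) = (-4 + E)/((2*E)) = (-4 + E)*(1/(2*E)) = (-4 + E)/(2*E))
41 + Y(m(2, -3))*(-165) = 41 + ((-4 + (-12*2 - 3*(-3)))/(2*(-12*2 - 3*(-3))))*(-165) = 41 + ((-4 + (-24 + 9))/(2*(-24 + 9)))*(-165) = 41 + ((1/2)*(-4 - 15)/(-15))*(-165) = 41 + ((1/2)*(-1/15)*(-19))*(-165) = 41 + (19/30)*(-165) = 41 - 209/2 = -127/2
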